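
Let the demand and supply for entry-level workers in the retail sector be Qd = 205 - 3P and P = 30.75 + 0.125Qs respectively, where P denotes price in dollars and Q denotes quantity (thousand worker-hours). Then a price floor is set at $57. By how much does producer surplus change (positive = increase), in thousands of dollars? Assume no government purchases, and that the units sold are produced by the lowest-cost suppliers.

Rearranging supply gives Qs = 8P - 246. In a free market, 205 - 3P = 8P - 246 gives the equilibrium P* = 41, Q* = 82.
Since 57 > 41, the floor is binding.
At P = 57: Qd = 205 - 3·57 = 34 and Qs = 8·57 - 246 = 210.
Producer surplus without the control is ½ · (41 - 30.75) · 82 = 420.25.
With the floor, 34 units are sold at 57. The supply price at Q = 34 is 35, so PS = ½ · [(57 - 30.75) + (57 - 35)] · 34 = 820.25.
Change in producer surplus = 820.25 - 420.25 = 400.

400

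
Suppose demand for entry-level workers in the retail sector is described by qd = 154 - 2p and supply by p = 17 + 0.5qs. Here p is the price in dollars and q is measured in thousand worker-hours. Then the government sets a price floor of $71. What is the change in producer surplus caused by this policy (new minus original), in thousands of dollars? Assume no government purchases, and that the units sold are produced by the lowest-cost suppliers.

-288

Rearranging supply gives qs = 2p - 34. In a free market, 154 - 2p = 2p - 34 gives the equilibrium p* = 47, q* = 60.
Because the floor (71) lies above the market-clearing price, it is binding.
At p = 71: qd = 154 - 2·71 = 12 and qs = 2·71 - 34 = 108.
Producer surplus without the control is ½ · (47 - 17) · 60 = 900.
With the floor, 12 units are sold at 71. The supply price at q = 12 is 23, so PS = ½ · [(71 - 17) + (71 - 23)] · 12 = 612.
Change in producer surplus = 612 - 900 = -288.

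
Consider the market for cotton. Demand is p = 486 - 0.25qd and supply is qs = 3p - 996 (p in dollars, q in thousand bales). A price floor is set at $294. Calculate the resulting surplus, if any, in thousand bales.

Rearranging demand gives qd = 1944 - 4p. Without the control the market clears where 1944 - 4p = 3p - 996, i.e. p* = 420 and q* = 264.
Since 294 is below p* = 420, the floor does not bind and the free-market outcome prevails.
Since the control does not bind, there is no surplus.

0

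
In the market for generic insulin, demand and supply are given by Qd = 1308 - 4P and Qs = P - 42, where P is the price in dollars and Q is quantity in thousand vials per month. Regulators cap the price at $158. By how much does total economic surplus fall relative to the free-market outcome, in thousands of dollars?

7840

Without the control the market clears where 1308 - 4P = P - 42, i.e. P* = 270 and Q* = 228.
The ceiling of 158 is below the equilibrium price 270, so it binds.
At P = 158: Qd = 1308 - 4·158 = 676 and Qs = 158 - 42 = 116.
Quantity traded falls to 116. At Q = 116 the demand price is (1308 - 116)/4 = 298 and the supply price is 42 + 116 = 158.
Deadweight loss = ½ · (298 - 158) · (228 - 116) = ½ · 140 · 112 = 7840.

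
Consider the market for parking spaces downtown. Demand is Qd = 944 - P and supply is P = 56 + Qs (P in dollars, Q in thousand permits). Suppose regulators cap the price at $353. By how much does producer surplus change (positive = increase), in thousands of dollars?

Rearranging supply gives Qs = P - 56. Without the control the market clears where 944 - P = P - 56, i.e. P* = 500 and Q* = 444.
The ceiling of 353 is below the equilibrium price 500, so it binds.
At P = 353: Qd = 944 - 353 = 591 and Qs = 353 - 56 = 297.
Producer surplus without the control is ½ · (500 - 56) · 444 = 98568.
With the ceiling, producers sell 297 units at 353, so PS = ½ · (353 - 56) · 297 = 44104.5.
Change in producer surplus = 44104.5 - 98568 = -54463.5.

-54463.5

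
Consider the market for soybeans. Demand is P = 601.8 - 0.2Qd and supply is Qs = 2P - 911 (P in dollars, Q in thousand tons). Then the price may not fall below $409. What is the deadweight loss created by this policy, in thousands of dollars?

Rearranging demand gives Qd = 3009 - 5P. Without the control the market clears where 3009 - 5P = 2P - 911, i.e. P* = 560 and Q* = 209.
The floor of 409 is below the equilibrium price 560, so it is not binding; the market clears at P* = 560, Q* = 209.
Since the control does not bind, no trades are prevented and deadweight loss is zero.

0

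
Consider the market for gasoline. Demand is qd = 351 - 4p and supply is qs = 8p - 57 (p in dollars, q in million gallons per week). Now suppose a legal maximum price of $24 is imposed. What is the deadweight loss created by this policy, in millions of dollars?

Without the control the market clears where 351 - 4p = 8p - 57, i.e. p* = 34 and q* = 215.
Since 24 < 34, the ceiling is binding.
At p = 24: qd = 351 - 4·24 = 255 and qs = 8·24 - 57 = 135.
Quantity traded falls to 135. At q = 135 the demand price is (351 - 135)/4 = 54 and the supply price is (57 + 135)/8 = 24.
Deadweight loss = ½ · (54 - 24) · (215 - 135) = ½ · 30 · 80 = 1200.

1200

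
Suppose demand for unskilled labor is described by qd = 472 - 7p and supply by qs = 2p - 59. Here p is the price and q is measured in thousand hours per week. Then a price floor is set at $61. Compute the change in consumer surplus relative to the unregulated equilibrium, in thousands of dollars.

Equilibrium: 472 - 7p = 2p - 59, so 531 = 9p and p* = 59, q* = 59.
Because the floor (61) lies above the market-clearing price, it is binding.
At p = 61: qd = 472 - 7·61 = 45 and qs = 2·61 - 59 = 63.
Consumer surplus without the control is ½ · (472/7 - 59) · 59 = 3481/14.
With the floor, consumers buy 45 units at 61, so CS = ½ · (472/7 - 61) · 45 = 2025/14.
Change in consumer surplus = 2025/14 - 3481/14 = -104.

-104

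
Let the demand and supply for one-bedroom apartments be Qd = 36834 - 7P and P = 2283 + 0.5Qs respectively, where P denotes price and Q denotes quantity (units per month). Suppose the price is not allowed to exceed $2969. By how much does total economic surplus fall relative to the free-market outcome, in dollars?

Rearranging supply gives Qs = 2P - 4566. In a free market, 36834 - 7P = 2P - 4566 gives the equilibrium P* = 4600, Q* = 4634.
Since 2969 < 4600, the ceiling is binding.
At P = 2969: Qd = 36834 - 7·2969 = 16051 and Qs = 2·2969 - 4566 = 1372.
Quantity traded falls to 1372. At Q = 1372 the demand price is (36834 - 1372)/7 = 5066 and the supply price is (4566 + 1372)/2 = 2969.
Deadweight loss = ½ · (5066 - 2969) · (4634 - 1372) = ½ · 2097 · 3262 = 3420207.

3420207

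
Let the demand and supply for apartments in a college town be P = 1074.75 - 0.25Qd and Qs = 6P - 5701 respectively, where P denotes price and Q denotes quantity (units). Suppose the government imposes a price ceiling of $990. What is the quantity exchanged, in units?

Rearranging demand gives Qd = 4299 - 4P. Setting quantity demanded equal to quantity supplied, 4299 - 4P = 6P - 5701, gives P* = 1000 and Q* = 299.
Since 990 < 1000, the ceiling is binding.
At P = 990: Qd = 4299 - 4·990 = 339 and Qs = 6·990 - 5701 = 239.
The quantity actually transacted is the short side, supply: 239.

239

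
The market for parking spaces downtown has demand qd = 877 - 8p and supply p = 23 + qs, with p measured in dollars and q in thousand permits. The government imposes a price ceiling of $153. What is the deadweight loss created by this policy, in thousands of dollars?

Rearranging supply gives qs = p - 23. In a free market, 877 - 8p = p - 23 gives the equilibrium p* = 100, q* = 77.
The ceiling of 153 is above the equilibrium price 100, so it is not binding; the market clears at p* = 100, q* = 77.
Since the control does not bind, no trades are prevented and deadweight loss is zero.

0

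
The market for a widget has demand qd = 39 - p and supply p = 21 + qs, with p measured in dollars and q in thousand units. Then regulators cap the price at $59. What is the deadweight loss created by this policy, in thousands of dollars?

0

Rearranging supply gives qs = p - 21. Setting quantity demanded equal to quantity supplied, 39 - p = p - 21, gives p* = 30 and q* = 9.
The ceiling of 59 is above the equilibrium price 30, so it is not binding; the market clears at p* = 30, q* = 9.
Since the control does not bind, no trades are prevented and deadweight loss is zero.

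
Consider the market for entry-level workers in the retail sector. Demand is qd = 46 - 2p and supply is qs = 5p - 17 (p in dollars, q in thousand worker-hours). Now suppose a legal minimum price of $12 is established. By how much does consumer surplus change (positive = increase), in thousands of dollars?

-75

In a free market, 46 - 2p = 5p - 17 gives the equilibrium p* = 9, q* = 28.
The floor of 12 is above the equilibrium price 9, so it binds.
At p = 12: qd = 46 - 2·12 = 22 and qs = 5·12 - 17 = 43.
Consumer surplus without the control is ½ · (23 - 9) · 28 = 196.
With the floor, consumers buy 22 units at 12, so CS = ½ · (23 - 12) · 22 = 121.
Change in consumer surplus = 121 - 196 = -75.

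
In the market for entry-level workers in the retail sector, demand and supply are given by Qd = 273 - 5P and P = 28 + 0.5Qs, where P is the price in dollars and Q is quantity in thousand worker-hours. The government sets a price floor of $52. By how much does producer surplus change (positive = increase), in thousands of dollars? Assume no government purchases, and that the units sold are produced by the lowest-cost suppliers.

-91.25

Rearranging supply gives Qs = 2P - 56. Setting quantity demanded equal to quantity supplied, 273 - 5P = 2P - 56, gives P* = 47 and Q* = 38.
The floor of 52 is above the equilibrium price 47, so it binds.
At P = 52: Qd = 273 - 5·52 = 13 and Qs = 2·52 - 56 = 48.
Producer surplus without the control is ½ · (47 - 28) · 38 = 361.
With the floor, 13 units are sold at 52. The supply price at Q = 13 is 34.5, so PS = ½ · [(52 - 28) + (52 - 34.5)] · 13 = 269.75.
Change in producer surplus = 269.75 - 361 = -91.25.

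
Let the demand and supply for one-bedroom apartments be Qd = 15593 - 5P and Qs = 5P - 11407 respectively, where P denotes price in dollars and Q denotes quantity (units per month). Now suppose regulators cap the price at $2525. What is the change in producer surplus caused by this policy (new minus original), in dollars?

Without the control the market clears where 15593 - 5P = 5P - 11407, i.e. P* = 2700 and Q* = 2093.
Since 2525 < 2700, the ceiling is binding.
At P = 2525: Qd = 15593 - 5·2525 = 2968 and Qs = 5·2525 - 11407 = 1218.
Producer surplus without the control is ½ · (2700 - 2281.4) · 2093 = 438064.9.
With the ceiling, producers sell 1218 units at 2525, so PS = ½ · (2525 - 2281.4) · 1218 = 148352.4.
Change in producer surplus = 148352.4 - 438064.9 = -289712.5.

-289712.5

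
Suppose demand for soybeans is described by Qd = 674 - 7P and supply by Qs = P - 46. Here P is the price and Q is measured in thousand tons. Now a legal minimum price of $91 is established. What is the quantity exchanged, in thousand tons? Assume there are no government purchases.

37

In a free market, 674 - 7P = P - 46 gives the equilibrium P* = 90, Q* = 44.
Because the floor (91) lies above the market-clearing price, it is binding.
At P = 91: Qd = 674 - 7·91 = 37 and Qs = 91 - 46 = 45.
The quantity actually transacted is the short side, demand: 37.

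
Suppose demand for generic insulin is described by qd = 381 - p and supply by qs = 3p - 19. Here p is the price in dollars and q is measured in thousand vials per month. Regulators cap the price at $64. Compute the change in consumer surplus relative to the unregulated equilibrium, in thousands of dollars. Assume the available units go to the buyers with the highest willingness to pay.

396

Without the control the market clears where 381 - p = 3p - 19, i.e. p* = 100 and q* = 281.
Since 64 < 100, the ceiling is binding.
At p = 64: qd = 381 - 64 = 317 and qs = 3·64 - 19 = 173.
Consumer surplus without the control is ½ · (381 - 100) · 281 = 39480.5.
With the ceiling, 173 units are sold at 64 (assume they go to the highest-value buyers). The demand price at q = 173 is 208, so CS = ½ · [(381 - 64) + (208 - 64)] · 173 = 39876.5.
Change in consumer surplus = 39876.5 - 39480.5 = 396.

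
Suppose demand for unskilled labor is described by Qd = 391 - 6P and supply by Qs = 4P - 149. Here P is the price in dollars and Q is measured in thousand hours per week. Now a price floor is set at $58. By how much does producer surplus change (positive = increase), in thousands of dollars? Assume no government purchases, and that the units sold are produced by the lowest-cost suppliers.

Equilibrium: 391 - 6P = 4P - 149, so 540 = 10P and P* = 54, Q* = 67.
Since 58 > 54, the floor is binding.
At P = 58: Qd = 391 - 6·58 = 43 and Qs = 4·58 - 149 = 83.
Producer surplus without the control is ½ · (54 - 37.25) · 67 = 561.125.
With the floor, 43 units are sold at 58. The supply price at Q = 43 is 48, so PS = ½ · [(58 - 37.25) + (58 - 48)] · 43 = 661.125.
Change in producer surplus = 661.125 - 561.125 = 100.

100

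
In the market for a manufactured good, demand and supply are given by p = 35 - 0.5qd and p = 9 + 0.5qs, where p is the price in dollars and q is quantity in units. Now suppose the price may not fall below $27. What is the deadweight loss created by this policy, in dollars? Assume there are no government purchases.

Rearranging demand gives qd = 70 - 2p; rearranging supply gives qs = 2p - 18. Without the control the market clears where 70 - 2p = 2p - 18, i.e. p* = 22 and q* = 26.
Because the floor (27) lies above the market-clearing price, it is binding.
At p = 27: qd = 70 - 2·27 = 16 and qs = 2·27 - 18 = 36.
Quantity traded falls to 16. At q = 16 the demand price is (70 - 16)/2 = 27 and the supply price is (18 + 16)/2 = 17.
Deadweight loss = ½ · (27 - 17) · (26 - 16) = ½ · 10 · 10 = 50.

50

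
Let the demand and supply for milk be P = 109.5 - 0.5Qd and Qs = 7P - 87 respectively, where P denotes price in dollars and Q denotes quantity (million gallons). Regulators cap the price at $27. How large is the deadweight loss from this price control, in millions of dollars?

771.75

Rearranging demand gives Qd = 219 - 2P. Setting quantity demanded equal to quantity supplied, 219 - 2P = 7P - 87, gives P* = 34 and Q* = 151.
Because the ceiling (27) lies below the market-clearing price, it is binding.
At P = 27: Qd = 219 - 2·27 = 165 and Qs = 7·27 - 87 = 102.
Quantity traded falls to 102. At Q = 102 the demand price is (219 - 102)/2 = 58.5 and the supply price is (87 + 102)/7 = 27.
Deadweight loss = ½ · (58.5 - 27) · (151 - 102) = ½ · 31.5 · 49 = 771.75.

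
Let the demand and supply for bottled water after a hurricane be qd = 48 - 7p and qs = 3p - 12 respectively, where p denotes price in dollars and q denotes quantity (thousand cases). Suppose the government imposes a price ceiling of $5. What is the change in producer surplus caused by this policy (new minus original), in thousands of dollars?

-4.5

In a free market, 48 - 7p = 3p - 12 gives the equilibrium p* = 6, q* = 6.
Since 5 < 6, the ceiling is binding.
At p = 5: qd = 48 - 7·5 = 13 and qs = 3·5 - 12 = 3.
Producer surplus without the control is ½ · (6 - 4) · 6 = 6.
With the ceiling, producers sell 3 units at 5, so PS = ½ · (5 - 4) · 3 = 1.5.
Change in producer surplus = 1.5 - 6 = -4.5.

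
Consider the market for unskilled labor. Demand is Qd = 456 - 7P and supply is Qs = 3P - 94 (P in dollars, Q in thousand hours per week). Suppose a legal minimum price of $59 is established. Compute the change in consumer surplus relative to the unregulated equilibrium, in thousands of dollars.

-228

Setting quantity demanded equal to quantity supplied, 456 - 7P = 3P - 94, gives P* = 55 and Q* = 71.
Because the floor (59) lies above the market-clearing price, it is binding.
At P = 59: Qd = 456 - 7·59 = 43 and Qs = 3·59 - 94 = 83.
Consumer surplus without the control is ½ · (456/7 - 55) · 71 = 5041/14.
With the floor, consumers buy 43 units at 59, so CS = ½ · (456/7 - 59) · 43 = 1849/14.
Change in consumer surplus = 1849/14 - 5041/14 = -228.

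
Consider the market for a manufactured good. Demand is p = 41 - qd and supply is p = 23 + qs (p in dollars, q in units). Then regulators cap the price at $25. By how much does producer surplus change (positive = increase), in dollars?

Rearranging demand gives qd = 41 - p; rearranging supply gives qs = p - 23. In a free market, 41 - p = p - 23 gives the equilibrium p* = 32, q* = 9.
Since 25 < 32, the ceiling is binding.
At p = 25: qd = 41 - 25 = 16 and qs = 25 - 23 = 2.
Producer surplus without the control is ½ · (32 - 23) · 9 = 40.5.
With the ceiling, producers sell 2 units at 25, so PS = ½ · (25 - 23) · 2 = 2.
Change in producer surplus = 2 - 40.5 = -38.5.

-38.5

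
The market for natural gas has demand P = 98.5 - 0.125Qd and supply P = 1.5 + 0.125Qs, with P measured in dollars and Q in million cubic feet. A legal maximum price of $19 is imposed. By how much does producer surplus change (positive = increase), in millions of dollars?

-8184

Rearranging demand gives Qd = 788 - 8P; rearranging supply gives Qs = 8P - 12. Without the control the market clears where 788 - 8P = 8P - 12, i.e. P* = 50 and Q* = 388.
Since 19 < 50, the ceiling is binding.
At P = 19: Qd = 788 - 8·19 = 636 and Qs = 8·19 - 12 = 140.
Producer surplus without the control is ½ · (50 - 1.5) · 388 = 9409.
With the ceiling, producers sell 140 units at 19, so PS = ½ · (19 - 1.5) · 140 = 1225.
Change in producer surplus = 1225 - 9409 = -8184.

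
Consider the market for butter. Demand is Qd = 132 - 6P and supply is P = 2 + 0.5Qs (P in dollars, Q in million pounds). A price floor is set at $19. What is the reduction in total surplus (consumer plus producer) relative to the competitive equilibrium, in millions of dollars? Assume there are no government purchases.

Rearranging supply gives Qs = 2P - 4. Setting quantity demanded equal to quantity supplied, 132 - 6P = 2P - 4, gives P* = 17 and Q* = 30.
The floor of 19 is above the equilibrium price 17, so it binds.
At P = 19: Qd = 132 - 6·19 = 18 and Qs = 2·19 - 4 = 34.
Quantity traded falls to 18. At Q = 18 the demand price is (132 - 18)/6 = 19 and the supply price is (4 + 18)/2 = 11.
Deadweight loss = ½ · (19 - 11) · (30 - 18) = ½ · 8 · 12 = 48.

48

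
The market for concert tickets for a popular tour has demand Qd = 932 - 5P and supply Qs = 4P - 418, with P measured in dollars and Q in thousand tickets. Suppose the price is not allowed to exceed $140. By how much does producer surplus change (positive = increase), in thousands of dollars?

Without the control the market clears where 932 - 5P = 4P - 418, i.e. P* = 150 and Q* = 182.
The ceiling of 140 is below the equilibrium price 150, so it binds.
At P = 140: Qd = 932 - 5·140 = 232 and Qs = 4·140 - 418 = 142.
Producer surplus without the control is ½ · (150 - 104.5) · 182 = 4140.5.
With the ceiling, producers sell 142 units at 140, so PS = ½ · (140 - 104.5) · 142 = 2520.5.
Change in producer surplus = 2520.5 - 4140.5 = -1620.

-1620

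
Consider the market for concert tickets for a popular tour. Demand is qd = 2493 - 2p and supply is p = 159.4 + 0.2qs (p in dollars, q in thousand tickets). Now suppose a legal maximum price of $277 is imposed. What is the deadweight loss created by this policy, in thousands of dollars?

Rearranging supply gives qs = 5p - 797. Equilibrium: 2493 - 2p = 5p - 797, so 3290 = 7p and p* = 470, q* = 1553.
The ceiling of 277 is below the equilibrium price 470, so it binds.
At p = 277: qd = 2493 - 2·277 = 1939 and qs = 5·277 - 797 = 588.
Quantity traded falls to 588. At q = 588 the demand price is (2493 - 588)/2 = 952.5 and the supply price is (797 + 588)/5 = 277.
Deadweight loss = ½ · (952.5 - 277) · (1553 - 588) = ½ · 675.5 · 965 = 325928.75.

325928.75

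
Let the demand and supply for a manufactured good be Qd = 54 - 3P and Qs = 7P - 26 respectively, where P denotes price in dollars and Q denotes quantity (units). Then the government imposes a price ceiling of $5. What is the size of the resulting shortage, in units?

Setting quantity demanded equal to quantity supplied, 54 - 3P = 7P - 26, gives P* = 8 and Q* = 30.
Because the ceiling (5) lies below the market-clearing price, it is binding.
At P = 5: Qd = 54 - 3·5 = 39 and Qs = 7·5 - 26 = 9.
Shortage = Qd - Qs = 39 - 9 = 30.

30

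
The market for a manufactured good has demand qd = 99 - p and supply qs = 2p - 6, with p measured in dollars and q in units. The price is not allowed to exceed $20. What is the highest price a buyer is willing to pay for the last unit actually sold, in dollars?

65

Equilibrium: 99 - p = 2p - 6, so 105 = 3p and p* = 35, q* = 64.
Because the ceiling (20) lies below the market-clearing price, it is binding.
At p = 20: qd = 99 - 20 = 79 and qs = 2·20 - 6 = 34.
Only 34 units reach the market. On the demand curve, the marginal buyer's willingness to pay at q = 34 is (99 - 34) = 65.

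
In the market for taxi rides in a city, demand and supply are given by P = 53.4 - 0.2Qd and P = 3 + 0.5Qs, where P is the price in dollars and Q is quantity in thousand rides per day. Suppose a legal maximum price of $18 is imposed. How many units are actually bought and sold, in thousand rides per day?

30

Rearranging demand gives Qd = 267 - 5P; rearranging supply gives Qs = 2P - 6. Setting quantity demanded equal to quantity supplied, 267 - 5P = 2P - 6, gives P* = 39 and Q* = 72.
Since 18 < 39, the ceiling is binding.
At P = 18: Qd = 267 - 5·18 = 177 and Qs = 2·18 - 6 = 30.
The quantity actually transacted is the short side, supply: 30.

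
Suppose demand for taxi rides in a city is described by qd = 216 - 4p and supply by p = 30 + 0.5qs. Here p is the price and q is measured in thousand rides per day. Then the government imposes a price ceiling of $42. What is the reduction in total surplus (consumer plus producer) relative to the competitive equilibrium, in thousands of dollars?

24

Rearranging supply gives qs = 2p - 60. Setting quantity demanded equal to quantity supplied, 216 - 4p = 2p - 60, gives p* = 46 and q* = 32.
Since 42 < 46, the ceiling is binding.
At p = 42: qd = 216 - 4·42 = 48 and qs = 2·42 - 60 = 24.
Quantity traded falls to 24. At q = 24 the demand price is (216 - 24)/4 = 48 and the supply price is (60 + 24)/2 = 42.
Deadweight loss = ½ · (48 - 42) · (32 - 24) = ½ · 6 · 8 = 24.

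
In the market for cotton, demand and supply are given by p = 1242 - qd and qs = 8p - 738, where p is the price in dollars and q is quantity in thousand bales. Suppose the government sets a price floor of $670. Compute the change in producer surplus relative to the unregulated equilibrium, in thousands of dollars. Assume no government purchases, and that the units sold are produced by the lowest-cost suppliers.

Rearranging demand gives qd = 1242 - p. Without the control the market clears where 1242 - p = 8p - 738, i.e. p* = 220 and q* = 1022.
Because the floor (670) lies above the market-clearing price, it is binding.
At p = 670: qd = 1242 - 670 = 572 and qs = 8·670 - 738 = 4622.
Producer surplus without the control is ½ · (220 - 92.25) · 1022 = 65280.25.
With the floor, 572 units are sold at 670. The supply price at q = 572 is 163.75, so PS = ½ · [(670 - 92.25) + (670 - 163.75)] · 572 = 310024.
Change in producer surplus = 310024 - 65280.25 = 244743.75.

244743.75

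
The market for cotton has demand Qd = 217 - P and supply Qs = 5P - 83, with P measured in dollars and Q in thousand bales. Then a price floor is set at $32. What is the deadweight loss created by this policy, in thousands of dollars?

0

Without the control the market clears where 217 - P = 5P - 83, i.e. P* = 50 and Q* = 167.
The floor of 32 is below the equilibrium price 50, so it is not binding; the market clears at P* = 50, Q* = 167.
Since the control does not bind, no trades are prevented and deadweight loss is zero.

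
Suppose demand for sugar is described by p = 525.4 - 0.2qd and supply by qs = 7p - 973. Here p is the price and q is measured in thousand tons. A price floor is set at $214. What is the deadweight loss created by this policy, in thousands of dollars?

0

Rearranging demand gives qd = 2627 - 5p. In a free market, 2627 - 5p = 7p - 973 gives the equilibrium p* = 300, q* = 1127.
Since 214 is below p* = 300, the floor does not bind and the free-market outcome prevails.
Since the control does not bind, no trades are prevented and deadweight loss is zero.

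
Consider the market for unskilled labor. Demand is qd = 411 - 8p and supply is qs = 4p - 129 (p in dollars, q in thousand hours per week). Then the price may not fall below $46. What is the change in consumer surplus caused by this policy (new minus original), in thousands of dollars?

-47

Setting quantity demanded equal to quantity supplied, 411 - 8p = 4p - 129, gives p* = 45 and q* = 51.
The floor of 46 is above the equilibrium price 45, so it binds.
At p = 46: qd = 411 - 8·46 = 43 and qs = 4·46 - 129 = 55.
Consumer surplus without the control is ½ · (51.375 - 45) · 51 = 162.5625.
With the floor, consumers buy 43 units at 46, so CS = ½ · (51.375 - 46) · 43 = 115.5625.
Change in consumer surplus = 115.5625 - 162.5625 = -47.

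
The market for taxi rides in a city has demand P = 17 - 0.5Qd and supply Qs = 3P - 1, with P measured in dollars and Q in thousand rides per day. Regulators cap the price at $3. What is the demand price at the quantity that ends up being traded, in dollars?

Rearranging demand gives Qd = 34 - 2P. Setting quantity demanded equal to quantity supplied, 34 - 2P = 3P - 1, gives P* = 7 and Q* = 20.
Because the ceiling (3) lies below the market-clearing price, it is binding.
At P = 3: Qd = 34 - 2·3 = 28 and Qs = 3·3 - 1 = 8.
Only 8 units reach the market. On the demand curve, the marginal buyer's willingness to pay at Q = 8 is (34 - 8)/2 = 13.

13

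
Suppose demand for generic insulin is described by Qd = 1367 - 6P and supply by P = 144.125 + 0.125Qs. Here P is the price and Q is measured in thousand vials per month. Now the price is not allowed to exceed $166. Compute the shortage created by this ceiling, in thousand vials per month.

196

Rearranging supply gives Qs = 8P - 1153. Without the control the market clears where 1367 - 6P = 8P - 1153, i.e. P* = 180 and Q* = 287.
Since 166 < 180, the ceiling is binding.
At P = 166: Qd = 1367 - 6·166 = 371 and Qs = 8·166 - 1153 = 175.
Shortage = Qd - Qs = 371 - 175 = 196.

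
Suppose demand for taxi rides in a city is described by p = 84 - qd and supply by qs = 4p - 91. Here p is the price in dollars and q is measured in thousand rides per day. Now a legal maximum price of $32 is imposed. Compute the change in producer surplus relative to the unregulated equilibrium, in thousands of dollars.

-129

Rearranging demand gives qd = 84 - p. Equilibrium: 84 - p = 4p - 91, so 175 = 5p and p* = 35, q* = 49.
Since 32 < 35, the ceiling is binding.
At p = 32: qd = 84 - 32 = 52 and qs = 4·32 - 91 = 37.
Producer surplus without the control is ½ · (35 - 22.75) · 49 = 300.125.
With the ceiling, producers sell 37 units at 32, so PS = ½ · (32 - 22.75) · 37 = 171.125.
Change in producer surplus = 171.125 - 300.125 = -129.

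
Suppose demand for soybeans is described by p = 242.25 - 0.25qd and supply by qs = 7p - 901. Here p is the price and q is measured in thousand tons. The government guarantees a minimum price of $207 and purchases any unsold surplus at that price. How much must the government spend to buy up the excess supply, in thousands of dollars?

Rearranging demand gives qd = 969 - 4p. Without the control the market clears where 969 - 4p = 7p - 901, i.e. p* = 170 and q* = 289.
The floor of 207 is above the equilibrium price 170, so it binds.
At p = 207: qd = 969 - 4·207 = 141 and qs = 7·207 - 901 = 548.
Surplus = qs - qd = 407.
Government expenditure = surplus × support price = 407 × 207 = 84249.

84249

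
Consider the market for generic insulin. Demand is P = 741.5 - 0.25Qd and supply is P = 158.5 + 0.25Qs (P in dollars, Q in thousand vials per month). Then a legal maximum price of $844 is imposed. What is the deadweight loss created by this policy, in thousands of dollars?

Rearranging demand gives Qd = 2966 - 4P; rearranging supply gives Qs = 4P - 634. Without the control the market clears where 2966 - 4P = 4P - 634, i.e. P* = 450 and Q* = 1166.
The ceiling of 844 is above the equilibrium price 450, so it is not binding; the market clears at P* = 450, Q* = 1166.
Since the control does not bind, no trades are prevented and deadweight loss is zero.

0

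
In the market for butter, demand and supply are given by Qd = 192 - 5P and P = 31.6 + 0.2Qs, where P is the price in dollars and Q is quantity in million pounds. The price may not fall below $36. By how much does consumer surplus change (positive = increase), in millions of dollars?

-14.5

Rearranging supply gives Qs = 5P - 158. Without the control the market clears where 192 - 5P = 5P - 158, i.e. P* = 35 and Q* = 17.
Since 36 > 35, the floor is binding.
At P = 36: Qd = 192 - 5·36 = 12 and Qs = 5·36 - 158 = 22.
Consumer surplus without the control is ½ · (38.4 - 35) · 17 = 28.9.
With the floor, consumers buy 12 units at 36, so CS = ½ · (38.4 - 36) · 12 = 14.4.
Change in consumer surplus = 14.4 - 28.9 = -14.5.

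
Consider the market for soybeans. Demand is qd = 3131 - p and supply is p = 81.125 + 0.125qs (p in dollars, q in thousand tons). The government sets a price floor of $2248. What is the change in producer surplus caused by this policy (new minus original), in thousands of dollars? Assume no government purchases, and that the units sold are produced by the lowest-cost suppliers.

Rearranging supply gives qs = 8p - 649. Without the control the market clears where 3131 - p = 8p - 649, i.e. p* = 420 and q* = 2711.
Because the floor (2248) lies above the market-clearing price, it is binding.
At p = 2248: qd = 3131 - 2248 = 883 and qs = 8·2248 - 649 = 17335.
Producer surplus without the control is ½ · (420 - 81.125) · 2711 = 459345.0625.
With the floor, 883 units are sold at 2248. The supply price at q = 883 is 191.5, so PS = ½ · [(2248 - 81.125) + (2248 - 191.5)] · 883 = 1864620.0625.
Change in producer surplus = 1864620.0625 - 459345.0625 = 1405275.

1405275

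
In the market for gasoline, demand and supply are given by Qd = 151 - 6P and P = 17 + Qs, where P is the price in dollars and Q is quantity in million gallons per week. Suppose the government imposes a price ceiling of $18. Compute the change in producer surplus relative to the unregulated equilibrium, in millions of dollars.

-24

Rearranging supply gives Qs = P - 17. Setting quantity demanded equal to quantity supplied, 151 - 6P = P - 17, gives P* = 24 and Q* = 7.
Since 18 < 24, the ceiling is binding.
At P = 18: Qd = 151 - 6·18 = 43 and Qs = 18 - 17 = 1.
Producer surplus without the control is ½ · (24 - 17) · 7 = 24.5.
With the ceiling, producers sell 1 units at 18, so PS = ½ · (18 - 17) · 1 = 0.5.
Change in producer surplus = 0.5 - 24.5 = -24.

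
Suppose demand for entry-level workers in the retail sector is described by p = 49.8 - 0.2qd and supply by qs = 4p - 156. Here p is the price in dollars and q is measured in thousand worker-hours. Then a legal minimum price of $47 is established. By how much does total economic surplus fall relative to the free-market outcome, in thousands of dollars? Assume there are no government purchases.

22.5

Rearranging demand gives qd = 249 - 5p. Setting quantity demanded equal to quantity supplied, 249 - 5p = 4p - 156, gives p* = 45 and q* = 24.
The floor of 47 is above the equilibrium price 45, so it binds.
At p = 47: qd = 249 - 5·47 = 14 and qs = 4·47 - 156 = 32.
Quantity traded falls to 14. At q = 14 the demand price is (249 - 14)/5 = 47 and the supply price is (156 + 14)/4 = 42.5.
Deadweight loss = ½ · (47 - 42.5) · (24 - 14) = ½ · 4.5 · 10 = 22.5.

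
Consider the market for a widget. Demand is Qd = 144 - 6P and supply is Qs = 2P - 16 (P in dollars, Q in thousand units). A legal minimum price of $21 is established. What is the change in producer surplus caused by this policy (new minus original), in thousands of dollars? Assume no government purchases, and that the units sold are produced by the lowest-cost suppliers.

Without the control the market clears where 144 - 6P = 2P - 16, i.e. P* = 20 and Q* = 24.
Since 21 > 20, the floor is binding.
At P = 21: Qd = 144 - 6·21 = 18 and Qs = 2·21 - 16 = 26.
Producer surplus without the control is ½ · (20 - 8) · 24 = 144.
With the floor, 18 units are sold at 21. The supply price at Q = 18 is 17, so PS = ½ · [(21 - 8) + (21 - 17)] · 18 = 153.
Change in producer surplus = 153 - 144 = 9.

9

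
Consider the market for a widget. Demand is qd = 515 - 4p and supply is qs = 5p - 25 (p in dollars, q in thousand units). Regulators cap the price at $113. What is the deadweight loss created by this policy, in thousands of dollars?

Without the control the market clears where 515 - 4p = 5p - 25, i.e. p* = 60 and q* = 275.
Since 113 is above p* = 60, the ceiling does not bind and the free-market outcome prevails.
Since the control does not bind, no trades are prevented and deadweight loss is zero.

0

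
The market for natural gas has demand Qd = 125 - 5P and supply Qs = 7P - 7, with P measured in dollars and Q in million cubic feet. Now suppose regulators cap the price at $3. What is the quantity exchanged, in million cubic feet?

Setting quantity demanded equal to quantity supplied, 125 - 5P = 7P - 7, gives P* = 11 and Q* = 70.
Since 3 < 11, the ceiling is binding.
At P = 3: Qd = 125 - 5·3 = 110 and Qs = 7·3 - 7 = 14.
The quantity actually transacted is the short side, supply: 14.

14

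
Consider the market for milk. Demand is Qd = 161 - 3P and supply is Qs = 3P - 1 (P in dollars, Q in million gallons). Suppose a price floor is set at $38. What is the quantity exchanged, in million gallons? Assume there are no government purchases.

47

Equilibrium: 161 - 3P = 3P - 1, so 162 = 6P and P* = 27, Q* = 80.
The floor of 38 is above the equilibrium price 27, so it binds.
At P = 38: Qd = 161 - 3·38 = 47 and Qs = 3·38 - 1 = 113.
The quantity actually transacted is the short side, demand: 47.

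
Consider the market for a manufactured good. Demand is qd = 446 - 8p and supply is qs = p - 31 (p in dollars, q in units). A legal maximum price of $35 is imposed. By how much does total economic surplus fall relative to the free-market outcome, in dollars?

182.25

Equilibrium: 446 - 8p = p - 31, so 477 = 9p and p* = 53, q* = 22.
Since 35 < 53, the ceiling is binding.
At p = 35: qd = 446 - 8·35 = 166 and qs = 35 - 31 = 4.
Quantity traded falls to 4. At q = 4 the demand price is (446 - 4)/8 = 55.25 and the supply price is 31 + 4 = 35.
Deadweight loss = ½ · (55.25 - 35) · (22 - 4) = ½ · 20.25 · 18 = 182.25.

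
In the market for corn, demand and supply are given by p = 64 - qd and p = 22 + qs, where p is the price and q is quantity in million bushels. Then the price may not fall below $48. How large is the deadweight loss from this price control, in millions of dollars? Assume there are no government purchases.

Rearranging demand gives qd = 64 - p; rearranging supply gives qs = p - 22. In a free market, 64 - p = p - 22 gives the equilibrium p* = 43, q* = 21.
The floor of 48 is above the equilibrium price 43, so it binds.
At p = 48: qd = 64 - 48 = 16 and qs = 48 - 22 = 26.
Quantity traded falls to 16. At q = 16 the demand price is 64 - 16 = 48 and the supply price is 22 + 16 = 38.
Deadweight loss = ½ · (48 - 38) · (21 - 16) = ½ · 10 · 5 = 25.

25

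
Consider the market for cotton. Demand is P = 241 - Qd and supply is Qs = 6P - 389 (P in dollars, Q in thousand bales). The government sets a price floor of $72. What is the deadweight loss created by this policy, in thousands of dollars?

0

Rearranging demand gives Qd = 241 - P. Without the control the market clears where 241 - P = 6P - 389, i.e. P* = 90 and Q* = 151.
The floor of 72 is below the equilibrium price 90, so it is not binding; the market clears at P* = 90, Q* = 151.
Since the control does not bind, no trades are prevented and deadweight loss is zero.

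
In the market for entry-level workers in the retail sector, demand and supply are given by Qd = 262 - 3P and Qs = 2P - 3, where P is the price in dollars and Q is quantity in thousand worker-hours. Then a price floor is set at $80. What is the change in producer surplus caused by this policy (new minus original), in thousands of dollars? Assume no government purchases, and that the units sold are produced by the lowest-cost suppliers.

Setting quantity demanded equal to quantity supplied, 262 - 3P = 2P - 3, gives P* = 53 and Q* = 103.
Since 80 > 53, the floor is binding.
At P = 80: Qd = 262 - 3·80 = 22 and Qs = 2·80 - 3 = 157.
Producer surplus without the control is ½ · (53 - 1.5) · 103 = 2652.25.
With the floor, 22 units are sold at 80. The supply price at Q = 22 is 12.5, so PS = ½ · [(80 - 1.5) + (80 - 12.5)] · 22 = 1606.
Change in producer surplus = 1606 - 2652.25 = -1046.25.

-1046.25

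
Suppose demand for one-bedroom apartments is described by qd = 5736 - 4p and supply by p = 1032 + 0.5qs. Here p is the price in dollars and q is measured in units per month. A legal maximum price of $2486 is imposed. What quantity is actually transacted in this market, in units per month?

Rearranging supply gives qs = 2p - 2064. Equilibrium: 5736 - 4p = 2p - 2064, so 7800 = 6p and p* = 1300, q* = 536.
The ceiling of 2486 is above the equilibrium price 1300, so it is not binding; the market clears at p* = 1300, q* = 536.

536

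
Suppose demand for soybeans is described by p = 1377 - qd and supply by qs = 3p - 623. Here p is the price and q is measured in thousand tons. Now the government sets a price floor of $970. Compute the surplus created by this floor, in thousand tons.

1880

Rearranging demand gives qd = 1377 - p. Setting quantity demanded equal to quantity supplied, 1377 - p = 3p - 623, gives p* = 500 and q* = 877.
Because the floor (970) lies above the market-clearing price, it is binding.
At p = 970: qd = 1377 - 970 = 407 and qs = 3·970 - 623 = 2287.
Surplus = qs - qd = 2287 - 407 = 1880.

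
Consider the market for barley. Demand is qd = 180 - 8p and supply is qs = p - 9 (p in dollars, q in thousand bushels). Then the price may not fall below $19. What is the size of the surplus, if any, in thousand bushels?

0

Setting quantity demanded equal to quantity supplied, 180 - 8p = p - 9, gives p* = 21 and q* = 12.
The floor of 19 is below the equilibrium price 21, so it is not binding; the market clears at p* = 21, q* = 12.
Since the control does not bind, there is no surplus.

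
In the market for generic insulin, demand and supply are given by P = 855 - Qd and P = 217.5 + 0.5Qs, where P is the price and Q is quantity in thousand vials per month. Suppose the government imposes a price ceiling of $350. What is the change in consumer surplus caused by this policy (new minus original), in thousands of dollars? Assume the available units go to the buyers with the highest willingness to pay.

Rearranging demand gives Qd = 855 - P; rearranging supply gives Qs = 2P - 435. Equilibrium: 855 - P = 2P - 435, so 1290 = 3P and P* = 430, Q* = 425.
The ceiling of 350 is below the equilibrium price 430, so it binds.
At P = 350: Qd = 855 - 350 = 505 and Qs = 2·350 - 435 = 265.
Consumer surplus without the control is ½ · (855 - 430) · 425 = 90312.5.
With the ceiling, 265 units are sold at 350 (assume they go to the highest-value buyers). The demand price at Q = 265 is 590, so CS = ½ · [(855 - 350) + (590 - 350)] · 265 = 98712.5.
Change in consumer surplus = 98712.5 - 90312.5 = 8400.

8400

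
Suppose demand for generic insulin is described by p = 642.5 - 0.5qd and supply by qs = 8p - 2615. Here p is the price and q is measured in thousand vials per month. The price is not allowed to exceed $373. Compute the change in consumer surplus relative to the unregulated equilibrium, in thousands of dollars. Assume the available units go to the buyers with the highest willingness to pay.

Rearranging demand gives qd = 1285 - 2p. Setting quantity demanded equal to quantity supplied, 1285 - 2p = 8p - 2615, gives p* = 390 and q* = 505.
The ceiling of 373 is below the equilibrium price 390, so it binds.
At p = 373: qd = 1285 - 2·373 = 539 and qs = 8·373 - 2615 = 369.
Consumer surplus without the control is ½ · (642.5 - 390) · 505 = 63756.25.
With the ceiling, 369 units are sold at 373 (assume they go to the highest-value buyers). The demand price at q = 369 is 458, so CS = ½ · [(642.5 - 373) + (458 - 373)] · 369 = 65405.25.
Change in consumer surplus = 65405.25 - 63756.25 = 1649.

1649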